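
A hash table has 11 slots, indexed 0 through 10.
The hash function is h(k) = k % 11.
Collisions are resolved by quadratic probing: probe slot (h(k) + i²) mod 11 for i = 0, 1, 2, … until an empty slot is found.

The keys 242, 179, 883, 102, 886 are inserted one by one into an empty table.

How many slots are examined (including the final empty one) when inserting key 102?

242: h=0 → slot 0
179: h=3 → slot 3
883: h=3, probe 3,4 → slot 4
102: h=3, probe 3,4,7 → slot 7
886: h=6 → slot 6
Table: [242, -, -, 179, 883, -, 886, 102, -, -, -]

3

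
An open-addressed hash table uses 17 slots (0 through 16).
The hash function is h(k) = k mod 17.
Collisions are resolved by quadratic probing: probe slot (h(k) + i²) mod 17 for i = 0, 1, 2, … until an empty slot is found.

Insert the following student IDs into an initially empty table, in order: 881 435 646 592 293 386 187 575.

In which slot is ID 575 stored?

Insert 881: h=14, slot 14 empty -> index 14.
Insert 435: h=10, slot 10 empty -> index 10.
Insert 646: h=0, slot 0 empty -> index 0.
Insert 592: h=14, slot 14 occupied -> index 15.
Insert 293: h=4, slot 4 empty -> index 4.
Insert 386: h=12, slot 12 empty -> index 12.
Insert 187: h=0, slot 0 occupied -> index 1.
Insert 575: h=14, slots 14,15,1 occupied -> index 6.
Table: [646, 187, —, —, 293, —, 575, —, —, —, 435, —, 386, —, 881, 592, —]

6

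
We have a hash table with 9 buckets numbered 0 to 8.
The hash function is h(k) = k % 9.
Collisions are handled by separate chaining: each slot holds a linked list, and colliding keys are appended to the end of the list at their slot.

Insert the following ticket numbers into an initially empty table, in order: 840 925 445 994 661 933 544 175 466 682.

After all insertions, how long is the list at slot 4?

5

840 → bucket 3
925 → bucket 7
445 → bucket 4
994 → bucket 4 (collision)
661 → bucket 4 (collision)
933 → bucket 6
544 → bucket 4 (collision)
175 → bucket 4 (collision)
466 → bucket 7 (collision)
682 → bucket 7 (collision)
Final buckets:
0: ∅
1: ∅
2: ∅
3: 840
4: 445 -> 994 -> 661 -> 544 -> 175
5: ∅
6: 933
7: 925 -> 466 -> 682
8: ∅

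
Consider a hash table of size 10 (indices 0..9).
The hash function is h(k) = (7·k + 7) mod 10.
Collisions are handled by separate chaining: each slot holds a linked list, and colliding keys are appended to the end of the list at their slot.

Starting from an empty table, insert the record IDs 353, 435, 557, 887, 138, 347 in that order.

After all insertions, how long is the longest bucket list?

3

353 -> bucket 8
435 -> bucket 2
557 -> bucket 6
887 -> bucket 6 (collision)
138 -> bucket 3
347 -> bucket 6 (collision)
Final buckets:
0: ∅
1: ∅
2: 435
3: 138
4: ∅
5: ∅
6: 557 -> 887 -> 347
7: ∅
8: 353
9: ∅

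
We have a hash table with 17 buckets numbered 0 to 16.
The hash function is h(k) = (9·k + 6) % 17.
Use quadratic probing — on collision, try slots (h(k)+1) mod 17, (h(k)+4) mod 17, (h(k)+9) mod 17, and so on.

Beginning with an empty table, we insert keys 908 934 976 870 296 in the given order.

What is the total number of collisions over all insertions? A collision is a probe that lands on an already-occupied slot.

3

908 hashes to 1; slot 1 is free => place at 1.
934 hashes to 14; slot 14 is free => place at 14.
976 hashes to 1; 1 taken => place at 2.
870 hashes to 16; slot 16 is free => place at 16.
296 hashes to 1; 1,2 taken => place at 5.
Table: [_, 908, 976, _, _, 296, _, _, _, _, _, _, _, _, 934, _, 870]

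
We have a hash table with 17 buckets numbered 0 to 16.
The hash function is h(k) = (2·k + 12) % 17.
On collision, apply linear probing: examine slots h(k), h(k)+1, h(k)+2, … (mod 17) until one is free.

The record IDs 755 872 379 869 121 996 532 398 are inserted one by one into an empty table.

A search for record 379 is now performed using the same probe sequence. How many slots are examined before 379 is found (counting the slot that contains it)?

2

Insert 755: h=9, slot 9 empty -> index 9.
Insert 872: h=5, slot 5 empty -> index 5.
Insert 379: h=5, slot 5 occupied -> index 6.
Insert 869: h=16, slot 16 empty -> index 16.
Insert 121: h=16, slot 16 occupied -> index 0.
Insert 996: h=15, slot 15 empty -> index 15.
Insert 532: h=5, slots 5,6 occupied -> index 7.
Insert 398: h=9, slot 9 occupied -> index 10.
Table: [121, ., ., ., ., 872, 379, 532, ., 755, 398, ., ., ., ., 996, 869]
Lookup 379: h=5, probe 5,6 → found at 6.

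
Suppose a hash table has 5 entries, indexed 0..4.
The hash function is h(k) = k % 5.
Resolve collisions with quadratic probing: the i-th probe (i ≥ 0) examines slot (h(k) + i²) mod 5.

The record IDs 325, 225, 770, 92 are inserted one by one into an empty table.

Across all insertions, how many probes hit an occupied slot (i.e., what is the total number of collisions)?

3

325 hashes to 0; slot 0 is free -> place at 0.
225 hashes to 0; 0 taken -> place at 1.
770 hashes to 0; 0,1 taken -> place at 4.
92 hashes to 2; slot 2 is free -> place at 2.
Table: [325, 225, 92, _, 770]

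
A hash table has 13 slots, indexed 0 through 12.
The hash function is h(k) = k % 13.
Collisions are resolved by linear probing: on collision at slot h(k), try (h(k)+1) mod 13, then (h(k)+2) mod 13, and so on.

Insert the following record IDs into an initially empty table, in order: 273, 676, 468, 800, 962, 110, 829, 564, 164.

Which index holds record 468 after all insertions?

2

273: h=0 => slot 0
676: h=0, probe 0,1 => slot 1
468: h=0, probe 0,1,2 => slot 2
800: h=7 => slot 7
962: h=0, probe 0,1,2,3 => slot 3
110: h=6 => slot 6
829: h=10 => slot 10
564: h=5 => slot 5
164: h=8 => slot 8
Table: [273, 676, 468, 962, ∅, 564, 110, 800, 164, ∅, 829, ∅, ∅]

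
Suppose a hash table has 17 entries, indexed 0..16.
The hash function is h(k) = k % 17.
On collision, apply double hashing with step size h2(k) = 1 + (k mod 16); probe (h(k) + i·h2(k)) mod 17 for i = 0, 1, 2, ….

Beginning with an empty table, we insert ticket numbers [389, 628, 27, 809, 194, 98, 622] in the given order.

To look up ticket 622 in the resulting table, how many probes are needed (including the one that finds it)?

Insert 389: h=15, slot 15 empty => index 15.
Insert 628: h=16, slot 16 empty => index 16.
Insert 27: h=10, slot 10 empty => index 10.
Insert 809: h=10, h2=10, slot 10 occupied => index 3.
Insert 194: h=7, slot 7 empty => index 7.
Insert 98: h=13, slot 13 empty => index 13.
Insert 622: h=10, h2=15, slot 10 occupied => index 8.
Table: [., ., ., 809, ., ., ., 194, 622, ., 27, ., ., 98, ., 389, 628]
Lookup 622: h=10, h2=15, probe 10,8 → found at 8.

2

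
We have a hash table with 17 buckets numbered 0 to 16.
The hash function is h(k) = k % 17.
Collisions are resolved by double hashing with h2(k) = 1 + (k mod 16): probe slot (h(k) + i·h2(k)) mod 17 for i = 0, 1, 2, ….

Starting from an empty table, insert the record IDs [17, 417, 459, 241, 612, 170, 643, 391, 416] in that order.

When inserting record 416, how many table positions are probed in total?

17 hashes to 0; slot 0 is free → place at 0.
417 hashes to 9; slot 9 is free → place at 9.
459 hashes to 0, h2=12; 0 taken → place at 12.
241 hashes to 3; slot 3 is free → place at 3.
612 hashes to 0, h2=5; 0 taken → place at 5.
170 hashes to 0, h2=11; 0 taken → place at 11.
643 hashes to 14; slot 14 is free → place at 14.
391 hashes to 0, h2=8; 0 taken → place at 8.
416 hashes to 8, h2=1; 8,9 taken → place at 10.
Table: [17, -, -, 241, -, 612, -, -, 391, 417, 416, 170, 459, -, 643, -, -]

3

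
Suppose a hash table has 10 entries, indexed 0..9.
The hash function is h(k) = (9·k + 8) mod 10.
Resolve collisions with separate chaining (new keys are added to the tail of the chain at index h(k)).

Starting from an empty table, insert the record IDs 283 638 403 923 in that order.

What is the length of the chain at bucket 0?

1

Insert 283: h=5, bucket 5 empty → new chain.
Insert 638: h=0, bucket 0 empty → new chain.
Insert 403: h=5, bucket 5 nonempty → append to chain.
Insert 923: h=5, bucket 5 nonempty → append to chain.
Final buckets:
0: 638
1: -
2: -
3: -
4: -
5: 283 -> 403 -> 923
6: -
7: -
8: -
9: -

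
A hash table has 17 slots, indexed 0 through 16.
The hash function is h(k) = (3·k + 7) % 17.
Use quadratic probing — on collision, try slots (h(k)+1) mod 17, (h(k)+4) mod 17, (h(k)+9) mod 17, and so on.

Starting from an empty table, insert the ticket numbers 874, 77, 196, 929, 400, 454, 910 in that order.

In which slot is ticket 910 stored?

874: h=11 -> slot 11
77: h=0 -> slot 0
196: h=0, probe 0,1 -> slot 1
929: h=6 -> slot 6
400: h=0, probe 0,1,4 -> slot 4
454: h=9 -> slot 9
910: h=0, probe 0,1,4,9,16 -> slot 16
Table: [77, 196, ., ., 400, ., 929, ., ., 454, ., 874, ., ., ., ., 910]

16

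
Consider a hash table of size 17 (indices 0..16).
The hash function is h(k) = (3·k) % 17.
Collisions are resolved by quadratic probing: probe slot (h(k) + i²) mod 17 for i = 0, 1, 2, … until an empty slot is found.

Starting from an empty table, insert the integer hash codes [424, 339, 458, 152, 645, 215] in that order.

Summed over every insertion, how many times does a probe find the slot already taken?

Insert 424: h=14, slot 14 empty -> index 14.
Insert 339: h=14, slot 14 occupied -> index 15.
Insert 458: h=14, slots 14,15 occupied -> index 1.
Insert 152: h=14, slots 14,15,1 occupied -> index 6.
Insert 645: h=14, slots 14,15,1,6 occupied -> index 13.
Insert 215: h=16, slot 16 empty -> index 16.
Table: [_, 458, _, _, _, _, 152, _, _, _, _, _, _, 645, 424, 339, 215]

10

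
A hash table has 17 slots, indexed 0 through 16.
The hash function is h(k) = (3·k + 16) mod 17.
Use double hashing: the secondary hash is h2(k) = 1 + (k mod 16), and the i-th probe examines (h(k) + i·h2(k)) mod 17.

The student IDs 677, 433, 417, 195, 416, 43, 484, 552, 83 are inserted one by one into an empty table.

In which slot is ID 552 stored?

677: h=7 → slot 7
433: h=6 → slot 6
417: h=9 → slot 9
195: h=6, h2=4, probe 6,10 → slot 10
416: h=6, h2=1, probe 6,7,8 → slot 8
43: h=9, h2=12, probe 9,4 → slot 4
484: h=6, h2=5, probe 6,11 → slot 11
552: h=6, h2=9, probe 6,15 → slot 15
83: h=10, h2=4, probe 10,14 → slot 14
Table: [∅, ∅, ∅, ∅, 43, ∅, 433, 677, 416, 417, 195, 484, ∅, ∅, 83, 552, ∅]

15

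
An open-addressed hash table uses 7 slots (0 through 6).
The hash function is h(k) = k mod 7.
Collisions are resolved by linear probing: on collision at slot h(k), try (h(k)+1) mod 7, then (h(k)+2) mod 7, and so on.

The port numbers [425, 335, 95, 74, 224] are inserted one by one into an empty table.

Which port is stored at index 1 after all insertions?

Insert 425: h=5, slot 5 empty -> index 5.
Insert 335: h=6, slot 6 empty -> index 6.
Insert 95: h=4, slot 4 empty -> index 4.
Insert 74: h=4, slots 4,5,6 occupied -> index 0.
Insert 224: h=0, slot 0 occupied -> index 1.
Table: [74, 224, —, —, 95, 425, 335]

224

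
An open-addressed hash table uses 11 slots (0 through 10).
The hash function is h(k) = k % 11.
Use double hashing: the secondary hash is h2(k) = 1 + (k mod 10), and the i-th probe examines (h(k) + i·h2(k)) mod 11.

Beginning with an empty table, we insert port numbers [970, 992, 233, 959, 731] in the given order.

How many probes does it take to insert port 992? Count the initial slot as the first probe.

2

970 hashes to 2; slot 2 is free → place at 2.
992 hashes to 2, h2=3; 2 taken → place at 5.
233 hashes to 2, h2=4; 2 taken → place at 6.
959 hashes to 2, h2=10; 2 taken → place at 1.
731 hashes to 5, h2=2; 5 taken → place at 7.
Table: [_, 959, 970, _, _, 992, 233, 731, _, _, _]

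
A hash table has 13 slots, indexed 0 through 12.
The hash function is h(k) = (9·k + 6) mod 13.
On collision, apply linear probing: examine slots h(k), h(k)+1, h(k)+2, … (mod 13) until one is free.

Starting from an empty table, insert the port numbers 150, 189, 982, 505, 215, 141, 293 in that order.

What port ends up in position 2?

150 hashes to 4; slot 4 is free -> place at 4.
189 hashes to 4; 4 taken -> place at 5.
982 hashes to 4; 4,5 taken -> place at 6.
505 hashes to 1; slot 1 is free -> place at 1.
215 hashes to 4; 4,5,6 taken -> place at 7.
141 hashes to 1; 1 taken -> place at 2.
293 hashes to 4; 4,5,6,7 taken -> place at 8.
Table: [., 505, 141, ., 150, 189, 982, 215, 293, ., ., ., .]

141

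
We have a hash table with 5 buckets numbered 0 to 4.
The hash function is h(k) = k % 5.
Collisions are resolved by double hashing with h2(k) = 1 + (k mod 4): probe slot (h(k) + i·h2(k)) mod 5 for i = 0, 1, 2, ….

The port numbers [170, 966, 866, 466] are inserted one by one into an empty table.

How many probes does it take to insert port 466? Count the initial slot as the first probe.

3

Insert 170: h=0, slot 0 empty → index 0.
Insert 966: h=1, slot 1 empty → index 1.
Insert 866: h=1, h2=3, slot 1 occupied → index 4.
Insert 466: h=1, h2=3, slots 1,4 occupied → index 2.
Table: [170, 966, 466, ∅, 866]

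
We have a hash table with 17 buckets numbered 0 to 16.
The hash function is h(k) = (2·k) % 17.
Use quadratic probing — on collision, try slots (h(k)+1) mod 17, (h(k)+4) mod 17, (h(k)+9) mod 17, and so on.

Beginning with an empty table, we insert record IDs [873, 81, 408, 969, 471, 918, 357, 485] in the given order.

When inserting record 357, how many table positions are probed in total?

873 hashes to 12; slot 12 is free => place at 12.
81 hashes to 9; slot 9 is free => place at 9.
408 hashes to 0; slot 0 is free => place at 0.
969 hashes to 0; 0 taken => place at 1.
471 hashes to 7; slot 7 is free => place at 7.
918 hashes to 0; 0,1 taken => place at 4.
357 hashes to 0; 0,1,4,9 taken => place at 16.
485 hashes to 1; 1 taken => place at 2.
Table: [408, 969, 485, —, 918, —, —, 471, —, 81, —, —, 873, —, —, —, 357]

5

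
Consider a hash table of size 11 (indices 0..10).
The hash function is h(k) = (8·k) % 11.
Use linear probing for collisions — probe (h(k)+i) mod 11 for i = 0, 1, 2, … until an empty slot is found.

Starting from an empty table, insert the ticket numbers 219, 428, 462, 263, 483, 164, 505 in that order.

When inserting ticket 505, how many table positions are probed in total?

219: h=3 → slot 3
428: h=3, probe 3,4 → slot 4
462: h=0 → slot 0
263: h=3, probe 3,4,5 → slot 5
483: h=3, probe 3,4,5,6 → slot 6
164: h=3, probe 3,4,5,6,7 → slot 7
505: h=3, probe 3,4,5,6,7,8 → slot 8
Table: [462, ., ., 219, 428, 263, 483, 164, 505, ., .]

6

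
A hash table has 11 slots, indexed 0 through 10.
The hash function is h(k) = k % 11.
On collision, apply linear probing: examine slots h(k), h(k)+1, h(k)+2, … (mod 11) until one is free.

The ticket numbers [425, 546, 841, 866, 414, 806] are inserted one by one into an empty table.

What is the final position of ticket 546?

8

425: h=7 -> slot 7
546: h=7, probe 7,8 -> slot 8
841: h=5 -> slot 5
866: h=8, probe 8,9 -> slot 9
414: h=7, probe 7,8,9,10 -> slot 10
806: h=3 -> slot 3
Table: [—, —, —, 806, —, 841, —, 425, 546, 866, 414]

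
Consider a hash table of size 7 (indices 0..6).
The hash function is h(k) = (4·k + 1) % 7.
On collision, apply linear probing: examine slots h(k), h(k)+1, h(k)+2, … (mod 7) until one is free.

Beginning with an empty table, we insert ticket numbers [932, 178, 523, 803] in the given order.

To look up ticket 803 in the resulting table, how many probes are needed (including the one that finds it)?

932: h=5 => slot 5
178: h=6 => slot 6
523: h=0 => slot 0
803: h=0, probe 0,1 => slot 1
Table: [523, 803, —, —, —, 932, 178]
Lookup 803: h=0, probe 0,1 → found at 1.

2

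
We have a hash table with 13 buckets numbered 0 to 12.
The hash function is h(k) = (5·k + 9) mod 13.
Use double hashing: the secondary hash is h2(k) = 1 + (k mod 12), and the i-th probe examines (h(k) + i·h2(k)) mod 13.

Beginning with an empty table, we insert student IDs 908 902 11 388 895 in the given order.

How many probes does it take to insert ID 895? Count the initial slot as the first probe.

2

908: h=12 => slot 12
902: h=8 => slot 8
11: h=12, h2=12, probe 12,11 => slot 11
388: h=12, h2=5, probe 12,4 => slot 4
895: h=12, h2=8, probe 12,7 => slot 7
Table: [-, -, -, -, 388, -, -, 895, 902, -, -, 11, 908]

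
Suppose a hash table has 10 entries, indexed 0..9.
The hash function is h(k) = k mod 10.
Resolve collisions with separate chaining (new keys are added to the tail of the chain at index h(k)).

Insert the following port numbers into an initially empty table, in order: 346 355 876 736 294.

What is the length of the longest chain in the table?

3

Insert 346: h=6, bucket 6 empty -> new chain.
Insert 355: h=5, bucket 5 empty -> new chain.
Insert 876: h=6, bucket 6 nonempty -> append to chain.
Insert 736: h=6, bucket 6 nonempty -> append to chain.
Insert 294: h=4, bucket 4 empty -> new chain.
Final buckets:
0: -
1: -
2: -
3: -
4: 294
5: 355
6: 346 -> 876 -> 736
7: -
8: -
9: -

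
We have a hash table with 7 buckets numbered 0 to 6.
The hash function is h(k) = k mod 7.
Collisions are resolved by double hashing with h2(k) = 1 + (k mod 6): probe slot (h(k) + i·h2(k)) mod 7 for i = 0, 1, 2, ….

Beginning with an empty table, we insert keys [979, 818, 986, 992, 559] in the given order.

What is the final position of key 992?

1

Insert 979: h=6, slot 6 empty => index 6.
Insert 818: h=6, h2=3, slot 6 occupied => index 2.
Insert 986: h=6, h2=3, slots 6,2 occupied => index 5.
Insert 992: h=5, h2=3, slot 5 occupied => index 1.
Insert 559: h=6, h2=2, slots 6,1 occupied => index 3.
Table: [_, 992, 818, 559, _, 986, 979]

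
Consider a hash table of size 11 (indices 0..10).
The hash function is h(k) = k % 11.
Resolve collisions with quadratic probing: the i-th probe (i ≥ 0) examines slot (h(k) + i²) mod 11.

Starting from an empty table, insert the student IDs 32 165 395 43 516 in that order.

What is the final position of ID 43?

32: h=10 -> slot 10
165: h=0 -> slot 0
395: h=10, probe 10,0,3 -> slot 3
43: h=10, probe 10,0,3,8 -> slot 8
516: h=10, probe 10,0,3,8,4 -> slot 4
Table: [165, -, -, 395, 516, -, -, -, 43, -, 32]

8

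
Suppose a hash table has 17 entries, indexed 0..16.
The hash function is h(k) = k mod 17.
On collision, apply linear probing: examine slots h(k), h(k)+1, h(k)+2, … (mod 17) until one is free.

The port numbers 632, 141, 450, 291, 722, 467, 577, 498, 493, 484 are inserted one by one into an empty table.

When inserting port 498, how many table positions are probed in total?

2

Insert 632: h=3, slot 3 empty -> index 3.
Insert 141: h=5, slot 5 empty -> index 5.
Insert 450: h=8, slot 8 empty -> index 8.
Insert 291: h=2, slot 2 empty -> index 2.
Insert 722: h=8, slot 8 occupied -> index 9.
Insert 467: h=8, slots 8,9 occupied -> index 10.
Insert 577: h=16, slot 16 empty -> index 16.
Insert 498: h=5, slot 5 occupied -> index 6.
Insert 493: h=0, slot 0 empty -> index 0.
Insert 484: h=8, slots 8,9,10 occupied -> index 11.
Table: [493, ∅, 291, 632, ∅, 141, 498, ∅, 450, 722, 467, 484, ∅, ∅, ∅, ∅, 577]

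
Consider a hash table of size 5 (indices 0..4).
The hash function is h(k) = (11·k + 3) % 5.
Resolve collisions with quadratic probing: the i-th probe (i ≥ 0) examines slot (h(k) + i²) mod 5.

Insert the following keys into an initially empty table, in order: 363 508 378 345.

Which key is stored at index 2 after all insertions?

363 hashes to 1; slot 1 is free -> place at 1.
508 hashes to 1; 1 taken -> place at 2.
378 hashes to 1; 1,2 taken -> place at 0.
345 hashes to 3; slot 3 is free -> place at 3.
Table: [378, 363, 508, 345, —]

508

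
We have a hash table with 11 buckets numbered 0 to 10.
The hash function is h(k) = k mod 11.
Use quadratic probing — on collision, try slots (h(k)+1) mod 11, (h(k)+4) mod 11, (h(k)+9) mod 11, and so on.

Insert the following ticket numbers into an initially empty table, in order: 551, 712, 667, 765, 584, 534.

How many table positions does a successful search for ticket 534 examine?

3

551: h=1 → slot 1
712: h=8 → slot 8
667: h=7 → slot 7
765: h=6 → slot 6
584: h=1, probe 1,2 → slot 2
534: h=6, probe 6,7,10 → slot 10
Table: [∅, 551, 584, ∅, ∅, ∅, 765, 667, 712, ∅, 534]
Lookup 534: h=6, probe 6,7,10 → found at 10.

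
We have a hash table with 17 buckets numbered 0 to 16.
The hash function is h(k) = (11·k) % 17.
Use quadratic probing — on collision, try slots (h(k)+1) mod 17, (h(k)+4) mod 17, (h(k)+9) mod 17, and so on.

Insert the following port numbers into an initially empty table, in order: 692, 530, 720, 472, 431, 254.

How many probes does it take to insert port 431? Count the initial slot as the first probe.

692 hashes to 13; slot 13 is free → place at 13.
530 hashes to 16; slot 16 is free → place at 16.
720 hashes to 15; slot 15 is free → place at 15.
472 hashes to 7; slot 7 is free → place at 7.
431 hashes to 15; 15,16 taken → place at 2.
254 hashes to 6; slot 6 is free → place at 6.
Table: [., ., 431, ., ., ., 254, 472, ., ., ., ., ., 692, ., 720, 530]

3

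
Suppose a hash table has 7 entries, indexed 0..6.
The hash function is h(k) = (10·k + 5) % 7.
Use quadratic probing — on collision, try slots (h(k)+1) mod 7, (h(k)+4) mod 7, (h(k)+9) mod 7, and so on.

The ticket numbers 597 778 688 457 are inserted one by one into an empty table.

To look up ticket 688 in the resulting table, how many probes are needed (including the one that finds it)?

2

597 hashes to 4; slot 4 is free -> place at 4.
778 hashes to 1; slot 1 is free -> place at 1.
688 hashes to 4; 4 taken -> place at 5.
457 hashes to 4; 4,5,1 taken -> place at 6.
Table: [., 778, ., ., 597, 688, 457]
Lookup 688: h=4, probe 4,5 → found at 5.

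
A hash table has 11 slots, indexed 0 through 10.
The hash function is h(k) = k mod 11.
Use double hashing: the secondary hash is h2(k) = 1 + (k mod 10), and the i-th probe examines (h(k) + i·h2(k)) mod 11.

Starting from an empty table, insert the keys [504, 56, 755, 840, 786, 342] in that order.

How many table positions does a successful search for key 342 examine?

504: h=9 => slot 9
56: h=1 => slot 1
755: h=7 => slot 7
840: h=4 => slot 4
786: h=5 => slot 5
342: h=1, h2=3, probe 1,4,7,10 => slot 10
Table: [—, 56, —, —, 840, 786, —, 755, —, 504, 342]
Lookup 342: h=1, h2=3, probe 1,4,7,10 → found at 10.

4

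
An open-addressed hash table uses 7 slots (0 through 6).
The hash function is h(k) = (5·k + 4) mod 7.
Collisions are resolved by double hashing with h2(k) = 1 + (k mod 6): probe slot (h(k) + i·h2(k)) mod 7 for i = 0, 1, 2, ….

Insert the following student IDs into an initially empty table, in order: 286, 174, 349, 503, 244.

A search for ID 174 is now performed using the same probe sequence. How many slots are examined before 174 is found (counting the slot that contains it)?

286: h=6 → slot 6
174: h=6, h2=1, probe 6,0 → slot 0
349: h=6, h2=2, probe 6,1 → slot 1
503: h=6, h2=6, probe 6,5 → slot 5
244: h=6, h2=5, probe 6,4 → slot 4
Table: [174, 349, -, -, 244, 503, 286]
Lookup 174: h=6, h2=1, probe 6,0 → found at 0.

2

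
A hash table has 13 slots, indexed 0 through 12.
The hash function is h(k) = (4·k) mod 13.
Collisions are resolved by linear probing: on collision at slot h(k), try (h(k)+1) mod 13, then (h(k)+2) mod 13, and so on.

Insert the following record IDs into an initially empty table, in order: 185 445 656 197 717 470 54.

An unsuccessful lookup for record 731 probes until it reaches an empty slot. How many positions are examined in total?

4

185 hashes to 12; slot 12 is free → place at 12.
445 hashes to 12; 12 taken → place at 0.
656 hashes to 11; slot 11 is free → place at 11.
197 hashes to 8; slot 8 is free → place at 8.
717 hashes to 8; 8 taken → place at 9.
470 hashes to 8; 8,9 taken → place at 10.
54 hashes to 8; 8,9,10,11,12,0 taken → place at 1.
Table: [445, 54, ., ., ., ., ., ., 197, 717, 470, 656, 185]
Lookup 731: h=12, probe 12,0,1,2 → slot 2 empty, not found.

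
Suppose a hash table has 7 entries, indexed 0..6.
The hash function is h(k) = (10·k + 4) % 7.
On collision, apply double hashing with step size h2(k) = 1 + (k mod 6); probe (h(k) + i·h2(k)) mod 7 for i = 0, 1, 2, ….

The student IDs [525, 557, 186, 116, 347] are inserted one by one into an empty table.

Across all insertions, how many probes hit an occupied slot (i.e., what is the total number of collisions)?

525 hashes to 4; slot 4 is free -> place at 4.
557 hashes to 2; slot 2 is free -> place at 2.
186 hashes to 2, h2=1; 2 taken -> place at 3.
116 hashes to 2, h2=3; 2 taken -> place at 5.
347 hashes to 2, h2=6; 2 taken -> place at 1.
Table: [-, 347, 557, 186, 525, 116, -]

3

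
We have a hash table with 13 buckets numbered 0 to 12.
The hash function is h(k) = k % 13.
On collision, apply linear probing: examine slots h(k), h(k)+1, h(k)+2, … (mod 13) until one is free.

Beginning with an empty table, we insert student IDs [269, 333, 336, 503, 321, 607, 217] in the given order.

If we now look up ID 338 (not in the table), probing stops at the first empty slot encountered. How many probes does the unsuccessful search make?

3

269 hashes to 9; slot 9 is free → place at 9.
333 hashes to 8; slot 8 is free → place at 8.
336 hashes to 11; slot 11 is free → place at 11.
503 hashes to 9; 9 taken → place at 10.
321 hashes to 9; 9,10,11 taken → place at 12.
607 hashes to 9; 9,10,11,12 taken → place at 0.
217 hashes to 9; 9,10,11,12,0 taken → place at 1.
Table: [607, 217, ∅, ∅, ∅, ∅, ∅, ∅, 333, 269, 503, 336, 321]
Lookup 338: h=0, probe 0,1,2 → slot 2 empty, not found.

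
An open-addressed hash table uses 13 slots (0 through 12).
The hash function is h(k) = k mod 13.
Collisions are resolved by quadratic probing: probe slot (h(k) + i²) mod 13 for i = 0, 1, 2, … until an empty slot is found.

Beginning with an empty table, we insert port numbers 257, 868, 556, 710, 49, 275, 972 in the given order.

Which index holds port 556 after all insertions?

257: h=10 → slot 10
868: h=10, probe 10,11 → slot 11
556: h=10, probe 10,11,1 → slot 1
710: h=8 → slot 8
49: h=10, probe 10,11,1,6 → slot 6
275: h=2 → slot 2
972: h=10, probe 10,11,1,6,0 → slot 0
Table: [972, 556, 275, ∅, ∅, ∅, 49, ∅, 710, ∅, 257, 868, ∅]

1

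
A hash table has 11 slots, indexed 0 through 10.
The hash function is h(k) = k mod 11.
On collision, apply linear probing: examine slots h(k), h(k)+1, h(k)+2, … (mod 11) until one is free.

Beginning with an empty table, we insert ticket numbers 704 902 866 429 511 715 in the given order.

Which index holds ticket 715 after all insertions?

Insert 704: h=0, slot 0 empty => index 0.
Insert 902: h=0, slot 0 occupied => index 1.
Insert 866: h=8, slot 8 empty => index 8.
Insert 429: h=0, slots 0,1 occupied => index 2.
Insert 511: h=5, slot 5 empty => index 5.
Insert 715: h=0, slots 0,1,2 occupied => index 3.
Table: [704, 902, 429, 715, ∅, 511, ∅, ∅, 866, ∅, ∅]

3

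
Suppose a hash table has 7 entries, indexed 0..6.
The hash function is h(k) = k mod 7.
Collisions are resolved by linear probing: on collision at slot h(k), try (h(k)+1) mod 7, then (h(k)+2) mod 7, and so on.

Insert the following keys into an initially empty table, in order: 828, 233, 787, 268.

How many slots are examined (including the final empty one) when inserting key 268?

828 hashes to 2; slot 2 is free → place at 2.
233 hashes to 2; 2 taken → place at 3.
787 hashes to 3; 3 taken → place at 4.
268 hashes to 2; 2,3,4 taken → place at 5.
Table: [_, _, 828, 233, 787, 268, _]

4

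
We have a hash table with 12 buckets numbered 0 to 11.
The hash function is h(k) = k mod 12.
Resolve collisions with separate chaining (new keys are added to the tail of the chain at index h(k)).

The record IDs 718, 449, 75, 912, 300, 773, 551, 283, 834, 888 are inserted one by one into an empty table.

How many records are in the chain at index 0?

3

718 → bucket 10
449 → bucket 5
75 → bucket 3
912 → bucket 0
300 → bucket 0 (collision)
773 → bucket 5 (collision)
551 → bucket 11
283 → bucket 7
834 → bucket 6
888 → bucket 0 (collision)
Final buckets:
0: 912 -> 300 -> 888
1: .
2: .
3: 75
4: .
5: 449 -> 773
6: 834
7: 283
8: .
9: .
10: 718
11: 551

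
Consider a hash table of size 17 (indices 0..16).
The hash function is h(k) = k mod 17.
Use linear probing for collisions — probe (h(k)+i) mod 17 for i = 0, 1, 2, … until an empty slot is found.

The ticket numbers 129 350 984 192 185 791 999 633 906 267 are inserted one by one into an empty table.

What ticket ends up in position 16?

185

129 hashes to 10; slot 10 is free -> place at 10.
350 hashes to 10; 10 taken -> place at 11.
984 hashes to 15; slot 15 is free -> place at 15.
192 hashes to 5; slot 5 is free -> place at 5.
185 hashes to 15; 15 taken -> place at 16.
791 hashes to 9; slot 9 is free -> place at 9.
999 hashes to 13; slot 13 is free -> place at 13.
633 hashes to 4; slot 4 is free -> place at 4.
906 hashes to 5; 5 taken -> place at 6.
267 hashes to 12; slot 12 is free -> place at 12.
Table: [—, —, —, —, 633, 192, 906, —, —, 791, 129, 350, 267, 999, —, 984, 185]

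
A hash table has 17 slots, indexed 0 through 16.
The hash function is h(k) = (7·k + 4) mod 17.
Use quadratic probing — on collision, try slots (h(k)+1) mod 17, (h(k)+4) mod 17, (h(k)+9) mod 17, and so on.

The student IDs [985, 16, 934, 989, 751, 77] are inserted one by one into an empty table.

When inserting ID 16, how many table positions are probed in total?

2

985: h=14 -> slot 14
16: h=14, probe 14,15 -> slot 15
934: h=14, probe 14,15,1 -> slot 1
989: h=8 -> slot 8
751: h=8, probe 8,9 -> slot 9
77: h=16 -> slot 16
Table: [-, 934, -, -, -, -, -, -, 989, 751, -, -, -, -, 985, 16, 77]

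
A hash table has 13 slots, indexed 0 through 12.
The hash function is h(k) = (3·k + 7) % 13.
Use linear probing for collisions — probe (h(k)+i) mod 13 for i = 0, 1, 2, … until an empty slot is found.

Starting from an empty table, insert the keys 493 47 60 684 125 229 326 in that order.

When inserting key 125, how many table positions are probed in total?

4

493: h=4 -> slot 4
47: h=5 -> slot 5
60: h=5, probe 5,6 -> slot 6
684: h=5, probe 5,6,7 -> slot 7
125: h=5, probe 5,6,7,8 -> slot 8
229: h=5, probe 5,6,7,8,9 -> slot 9
326: h=10 -> slot 10
Table: [_, _, _, _, 493, 47, 60, 684, 125, 229, 326, _, _]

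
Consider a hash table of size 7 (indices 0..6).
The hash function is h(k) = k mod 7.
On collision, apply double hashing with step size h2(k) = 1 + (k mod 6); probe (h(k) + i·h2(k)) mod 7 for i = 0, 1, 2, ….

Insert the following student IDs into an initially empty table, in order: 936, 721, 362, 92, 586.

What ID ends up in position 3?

936: h=5 -> slot 5
721: h=0 -> slot 0
362: h=5, h2=3, probe 5,1 -> slot 1
92: h=1, h2=3, probe 1,4 -> slot 4
586: h=5, h2=5, probe 5,3 -> slot 3
Table: [721, 362, ., 586, 92, 936, .]

586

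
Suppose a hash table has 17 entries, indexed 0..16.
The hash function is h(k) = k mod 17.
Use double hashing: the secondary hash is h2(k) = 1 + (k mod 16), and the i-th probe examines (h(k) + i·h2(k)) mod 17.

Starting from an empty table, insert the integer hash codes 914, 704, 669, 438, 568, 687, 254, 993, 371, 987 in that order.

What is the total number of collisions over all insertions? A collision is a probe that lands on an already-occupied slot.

Insert 914: h=13, slot 13 empty => index 13.
Insert 704: h=7, slot 7 empty => index 7.
Insert 669: h=6, slot 6 empty => index 6.
Insert 438: h=13, h2=7, slot 13 occupied => index 3.
Insert 568: h=7, h2=9, slot 7 occupied => index 16.
Insert 687: h=7, h2=16, slots 7,6 occupied => index 5.
Insert 254: h=16, h2=15, slot 16 occupied => index 14.
Insert 993: h=7, h2=2, slot 7 occupied => index 9.
Insert 371: h=14, h2=4, slot 14 occupied => index 1.
Insert 987: h=1, h2=12, slots 1,13 occupied => index 8.
Table: [∅, 371, ∅, 438, ∅, 687, 669, 704, 987, 993, ∅, ∅, ∅, 914, 254, ∅, 568]

9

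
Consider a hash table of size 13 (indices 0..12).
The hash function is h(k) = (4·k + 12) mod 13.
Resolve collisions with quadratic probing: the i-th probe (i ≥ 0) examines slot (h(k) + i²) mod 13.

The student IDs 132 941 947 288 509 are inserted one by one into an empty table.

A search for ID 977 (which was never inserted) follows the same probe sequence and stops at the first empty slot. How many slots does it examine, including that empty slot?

Insert 132: h=7, slot 7 empty → index 7.
Insert 941: h=6, slot 6 empty → index 6.
Insert 947: h=4, slot 4 empty → index 4.
Insert 288: h=7, slot 7 occupied → index 8.
Insert 509: h=7, slots 7,8 occupied → index 11.
Table: [∅, ∅, ∅, ∅, 947, ∅, 941, 132, 288, ∅, ∅, 509, ∅]
Lookup 977: h=7, probe 7,8,11,3 → slot 3 empty, not found.

4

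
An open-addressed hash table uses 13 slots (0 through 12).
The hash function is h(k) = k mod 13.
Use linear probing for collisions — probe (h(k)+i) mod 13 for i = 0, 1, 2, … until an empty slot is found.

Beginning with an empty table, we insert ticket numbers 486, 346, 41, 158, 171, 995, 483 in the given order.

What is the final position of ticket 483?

6

486: h=5 -> slot 5
346: h=8 -> slot 8
41: h=2 -> slot 2
158: h=2, probe 2,3 -> slot 3
171: h=2, probe 2,3,4 -> slot 4
995: h=7 -> slot 7
483: h=2, probe 2,3,4,5,6 -> slot 6
Table: [—, —, 41, 158, 171, 486, 483, 995, 346, —, —, —, —]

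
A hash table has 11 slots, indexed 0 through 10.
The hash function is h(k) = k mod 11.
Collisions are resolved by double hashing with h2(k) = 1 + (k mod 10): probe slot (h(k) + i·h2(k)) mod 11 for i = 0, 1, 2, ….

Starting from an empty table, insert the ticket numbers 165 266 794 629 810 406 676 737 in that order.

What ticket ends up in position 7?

165 hashes to 0; slot 0 is free → place at 0.
266 hashes to 2; slot 2 is free → place at 2.
794 hashes to 2, h2=5; 2 taken → place at 7.
629 hashes to 2, h2=10; 2 taken → place at 1.
810 hashes to 7, h2=1; 7 taken → place at 8.
406 hashes to 10; slot 10 is free → place at 10.
676 hashes to 5; slot 5 is free → place at 5.
737 hashes to 0, h2=8; 0,8,5,2,10,7 taken → place at 4.
Table: [165, 629, 266, _, 737, 676, _, 794, 810, _, 406]

794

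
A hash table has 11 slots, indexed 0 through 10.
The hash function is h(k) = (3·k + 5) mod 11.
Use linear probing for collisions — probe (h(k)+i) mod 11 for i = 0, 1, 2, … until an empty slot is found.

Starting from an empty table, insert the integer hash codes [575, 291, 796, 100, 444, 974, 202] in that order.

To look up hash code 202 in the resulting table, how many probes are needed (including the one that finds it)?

5

575: h=3 -> slot 3
291: h=9 -> slot 9
796: h=6 -> slot 6
100: h=8 -> slot 8
444: h=6, probe 6,7 -> slot 7
974: h=1 -> slot 1
202: h=6, probe 6,7,8,9,10 -> slot 10
Table: [—, 974, —, 575, —, —, 796, 444, 100, 291, 202]
Lookup 202: h=6, probe 6,7,8,9,10 → found at 10.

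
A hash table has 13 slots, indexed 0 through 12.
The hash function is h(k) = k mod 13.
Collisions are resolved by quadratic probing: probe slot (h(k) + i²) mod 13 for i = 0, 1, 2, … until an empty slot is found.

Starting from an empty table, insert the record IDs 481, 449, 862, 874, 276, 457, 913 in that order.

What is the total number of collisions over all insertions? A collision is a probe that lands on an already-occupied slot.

481: h=0 => slot 0
449: h=7 => slot 7
862: h=4 => slot 4
874: h=3 => slot 3
276: h=3, probe 3,4,7,12 => slot 12
457: h=2 => slot 2
913: h=3, probe 3,4,7,12,6 => slot 6
Table: [481, ., 457, 874, 862, ., 913, 449, ., ., ., ., 276]

7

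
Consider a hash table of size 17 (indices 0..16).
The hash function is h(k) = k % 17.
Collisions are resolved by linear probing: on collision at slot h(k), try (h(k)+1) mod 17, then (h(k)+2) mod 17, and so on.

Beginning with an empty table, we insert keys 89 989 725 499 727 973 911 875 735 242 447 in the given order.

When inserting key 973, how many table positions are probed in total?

89: h=4 => slot 4
989: h=3 => slot 3
725: h=11 => slot 11
499: h=6 => slot 6
727: h=13 => slot 13
973: h=4, probe 4,5 => slot 5
911: h=10 => slot 10
875: h=8 => slot 8
735: h=4, probe 4,5,6,7 => slot 7
242: h=4, probe 4,5,6,7,8,9 => slot 9
447: h=5, probe 5,6,7,8,9,10,11,12 => slot 12
Table: [—, —, —, 989, 89, 973, 499, 735, 875, 242, 911, 725, 447, 727, —, —, —]

2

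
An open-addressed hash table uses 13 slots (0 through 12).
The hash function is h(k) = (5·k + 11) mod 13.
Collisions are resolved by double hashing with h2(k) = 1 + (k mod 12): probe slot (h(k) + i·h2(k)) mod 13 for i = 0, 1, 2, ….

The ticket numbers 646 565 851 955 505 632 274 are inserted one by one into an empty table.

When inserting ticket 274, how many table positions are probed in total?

646: h=4 -> slot 4
565: h=2 -> slot 2
851: h=2, h2=12, probe 2,1 -> slot 1
955: h=2, h2=8, probe 2,10 -> slot 10
505: h=1, h2=2, probe 1,3 -> slot 3
632: h=12 -> slot 12
274: h=3, h2=11, probe 3,1,12,10,8 -> slot 8
Table: [—, 851, 565, 505, 646, —, —, —, 274, —, 955, —, 632]

5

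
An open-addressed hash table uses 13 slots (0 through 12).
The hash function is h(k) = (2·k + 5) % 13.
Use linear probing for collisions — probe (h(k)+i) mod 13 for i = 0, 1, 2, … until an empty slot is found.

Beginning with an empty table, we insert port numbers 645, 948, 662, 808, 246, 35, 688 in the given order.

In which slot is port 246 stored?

5

645: h=8 -> slot 8
948: h=3 -> slot 3
662: h=3, probe 3,4 -> slot 4
808: h=9 -> slot 9
246: h=3, probe 3,4,5 -> slot 5
35: h=10 -> slot 10
688: h=3, probe 3,4,5,6 -> slot 6
Table: [-, -, -, 948, 662, 246, 688, -, 645, 808, 35, -, -]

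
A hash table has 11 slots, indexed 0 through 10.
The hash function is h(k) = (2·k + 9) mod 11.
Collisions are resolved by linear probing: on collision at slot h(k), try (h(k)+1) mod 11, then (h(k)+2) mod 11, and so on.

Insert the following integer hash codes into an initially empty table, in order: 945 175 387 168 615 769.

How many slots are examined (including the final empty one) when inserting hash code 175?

2

945 hashes to 7; slot 7 is free => place at 7.
175 hashes to 7; 7 taken => place at 8.
387 hashes to 2; slot 2 is free => place at 2.
168 hashes to 4; slot 4 is free => place at 4.
615 hashes to 7; 7,8 taken => place at 9.
769 hashes to 7; 7,8,9 taken => place at 10.
Table: [_, _, 387, _, 168, _, _, 945, 175, 615, 769]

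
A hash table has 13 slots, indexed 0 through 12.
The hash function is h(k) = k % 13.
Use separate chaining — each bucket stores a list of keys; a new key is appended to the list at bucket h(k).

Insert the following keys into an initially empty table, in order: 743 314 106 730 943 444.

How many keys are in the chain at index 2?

5

Insert 743: h=2, bucket 2 empty → new chain.
Insert 314: h=2, bucket 2 nonempty → append to chain.
Insert 106: h=2, bucket 2 nonempty → append to chain.
Insert 730: h=2, bucket 2 nonempty → append to chain.
Insert 943: h=7, bucket 7 empty → new chain.
Insert 444: h=2, bucket 2 nonempty → append to chain.
Final buckets:
0: .
1: .
2: 743 -> 314 -> 106 -> 730 -> 444
3: .
4: .
5: .
6: .
7: 943
8: .
9: .
10: .
11: .
12: .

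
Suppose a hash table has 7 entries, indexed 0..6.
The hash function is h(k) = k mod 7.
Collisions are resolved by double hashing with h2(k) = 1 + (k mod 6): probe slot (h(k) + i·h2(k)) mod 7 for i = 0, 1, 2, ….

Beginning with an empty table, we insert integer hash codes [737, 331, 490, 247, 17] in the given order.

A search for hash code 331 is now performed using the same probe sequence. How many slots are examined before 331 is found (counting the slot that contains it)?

2

737: h=2 -> slot 2
331: h=2, h2=2, probe 2,4 -> slot 4
490: h=0 -> slot 0
247: h=2, h2=2, probe 2,4,6 -> slot 6
17: h=3 -> slot 3
Table: [490, ∅, 737, 17, 331, ∅, 247]
Lookup 331: h=2, h2=2, probe 2,4 → found at 4.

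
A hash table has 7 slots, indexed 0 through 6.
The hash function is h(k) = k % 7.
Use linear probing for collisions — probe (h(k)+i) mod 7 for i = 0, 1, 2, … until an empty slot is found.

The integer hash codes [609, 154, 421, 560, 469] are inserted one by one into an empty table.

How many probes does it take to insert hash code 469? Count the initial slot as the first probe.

5

609: h=0 => slot 0
154: h=0, probe 0,1 => slot 1
421: h=1, probe 1,2 => slot 2
560: h=0, probe 0,1,2,3 => slot 3
469: h=0, probe 0,1,2,3,4 => slot 4
Table: [609, 154, 421, 560, 469, —, —]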